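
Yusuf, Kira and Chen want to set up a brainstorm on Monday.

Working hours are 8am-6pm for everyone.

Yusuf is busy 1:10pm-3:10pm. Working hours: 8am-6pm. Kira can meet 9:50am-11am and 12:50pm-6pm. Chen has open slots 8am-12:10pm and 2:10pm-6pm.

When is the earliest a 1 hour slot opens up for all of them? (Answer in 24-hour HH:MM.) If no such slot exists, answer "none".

09:50

Yusuf free within 08:00–18:00: 08:00–13:10, 15:10–18:00.
Yusuf ∩ Kira: 09:50–11:00, 12:50–13:10, 15:10–18:00.
Yusuf ∩ Kira ∩ Chen: 09:50–11:00, 15:10–18:00.
Windows ≥ 60 min: 09:50–11:00, 15:10–18:00.
Earliest such window starts at 09:50.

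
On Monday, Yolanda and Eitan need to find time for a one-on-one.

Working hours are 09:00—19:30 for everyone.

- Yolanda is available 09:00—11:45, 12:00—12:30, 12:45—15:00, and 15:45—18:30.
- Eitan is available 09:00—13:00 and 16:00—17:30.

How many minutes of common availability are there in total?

Yolanda ∩ Eitan: 09:00–11:45, 12:00–12:30, 12:45–13:00, 16:00–17:30.
Total common minutes: 165 + 30 + 15 + 90 = 300.

300 minutes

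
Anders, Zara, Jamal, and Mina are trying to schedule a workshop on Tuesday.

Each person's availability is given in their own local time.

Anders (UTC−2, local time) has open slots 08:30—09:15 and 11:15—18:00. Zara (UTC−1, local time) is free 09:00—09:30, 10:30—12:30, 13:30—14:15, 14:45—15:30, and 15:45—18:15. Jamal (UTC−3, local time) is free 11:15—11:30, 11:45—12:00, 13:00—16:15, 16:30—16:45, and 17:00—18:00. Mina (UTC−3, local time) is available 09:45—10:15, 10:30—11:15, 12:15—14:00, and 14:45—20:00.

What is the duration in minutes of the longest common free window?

Anders → UTC: 10:30–11:15, 13:15–20:00.
Zara → UTC: 10:00–10:30, 11:30–13:30, 14:30–15:15, 15:45–16:30, 16:45–19:15.
Jamal → UTC: 14:15–14:30, 14:45–15:00, 16:00–19:15, 19:30–19:45, 20:00–21:00.
Mina → UTC: 12:45–13:15, 13:30–14:15, 15:15–17:00, 17:45–23:00.
Anders ∩ Zara: 13:15–13:30, 14:30–15:15, 15:45–16:30, 16:45–19:15.
Anders ∩ Zara ∩ Jamal: 14:45–15:00, 16:00–16:30, 16:45–19:15.
Anders ∩ Zara ∩ Jamal ∩ Mina: 16:00–16:30, 16:45–17:00, 17:45–19:15.
Common window lengths: 30, 15, 90 min; longest is 90.

90 minutes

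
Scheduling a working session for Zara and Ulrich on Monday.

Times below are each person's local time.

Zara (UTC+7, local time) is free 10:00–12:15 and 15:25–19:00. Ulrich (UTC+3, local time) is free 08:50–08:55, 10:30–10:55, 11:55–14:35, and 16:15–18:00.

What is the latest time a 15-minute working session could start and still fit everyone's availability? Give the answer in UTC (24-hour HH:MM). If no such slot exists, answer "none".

Zara → UTC: 03:00–05:15, 08:25–12:00.
Ulrich → UTC: 05:50–05:55, 07:30–07:55, 08:55–11:35, 13:15–15:00.
Zara ∩ Ulrich: 08:55–11:35.
Windows ≥ 15 min: 08:55–11:35.
Latest start in the last window 08:55–11:35 is 11:35 − 15 min = 11:20.

11:20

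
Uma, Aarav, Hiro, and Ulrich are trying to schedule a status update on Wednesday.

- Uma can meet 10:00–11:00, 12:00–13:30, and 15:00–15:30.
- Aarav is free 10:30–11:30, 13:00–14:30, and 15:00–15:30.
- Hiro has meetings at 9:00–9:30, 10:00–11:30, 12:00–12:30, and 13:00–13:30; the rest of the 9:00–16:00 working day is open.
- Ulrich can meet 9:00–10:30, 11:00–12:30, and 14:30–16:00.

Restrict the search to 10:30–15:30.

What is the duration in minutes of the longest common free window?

30 minutes

Hiro free within 09:00–16:00: 09:30–10:00, 11:30–12:00, 12:30–13:00, 13:30–16:00.
Uma ∩ Aarav: 10:30–11:00, 13:00–13:30, 15:00–15:30.
Uma ∩ Aarav ∩ Hiro: 15:00–15:30.
Uma ∩ Aarav ∩ Hiro ∩ Ulrich: 15:00–15:30.
Restricted to 10:30–15:30: 15:00–15:30.
Single common window of 30 minutes.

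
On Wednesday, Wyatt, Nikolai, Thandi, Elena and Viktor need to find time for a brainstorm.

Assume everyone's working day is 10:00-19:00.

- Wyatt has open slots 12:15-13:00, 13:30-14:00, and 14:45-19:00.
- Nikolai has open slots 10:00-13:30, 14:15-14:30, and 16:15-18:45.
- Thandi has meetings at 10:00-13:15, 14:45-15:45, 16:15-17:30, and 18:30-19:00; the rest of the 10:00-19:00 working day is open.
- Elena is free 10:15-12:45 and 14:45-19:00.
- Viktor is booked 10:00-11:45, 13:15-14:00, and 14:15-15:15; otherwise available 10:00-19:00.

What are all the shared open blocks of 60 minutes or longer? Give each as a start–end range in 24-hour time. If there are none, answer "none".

Thandi free within 10:00–19:00: 13:15–14:45, 15:45–16:15, 17:30–18:30.
Viktor free within 10:00–19:00: 11:45–13:15, 14:00–14:15, 15:15–19:00.
Wyatt ∩ Nikolai: 12:15–13:00, 16:15–18:45.
Wyatt ∩ Nikolai ∩ Thandi: 17:30–18:30.
Wyatt ∩ Nikolai ∩ Thandi ∩ Elena: 17:30–18:30.
Wyatt ∩ Nikolai ∩ Thandi ∩ Elena ∩ Viktor: 17:30–18:30.
Windows ≥ 60 min: 17:30–18:30.

17:30–18:30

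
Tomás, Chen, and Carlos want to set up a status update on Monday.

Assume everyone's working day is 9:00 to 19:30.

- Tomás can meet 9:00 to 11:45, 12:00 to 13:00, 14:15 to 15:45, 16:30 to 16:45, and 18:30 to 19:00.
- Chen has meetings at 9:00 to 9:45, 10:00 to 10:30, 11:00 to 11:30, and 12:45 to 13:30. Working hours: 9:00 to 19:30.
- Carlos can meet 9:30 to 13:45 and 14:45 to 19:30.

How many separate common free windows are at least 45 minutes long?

2

Chen free within 09:00–19:30: 09:45–10:00, 10:30–11:00, 11:30–12:45, 13:30–19:30.
Tomás ∩ Chen: 09:45–10:00, 10:30–11:00, 11:30–11:45, 12:00–12:45, 14:15–15:45, 16:30–16:45, 18:30–19:00.
Tomás ∩ Chen ∩ Carlos: 09:45–10:00, 10:30–11:00, 11:30–11:45, 12:00–12:45, 14:45–15:45, 16:30–16:45, 18:30–19:00.
Windows ≥ 45 min: 12:00–12:45, 14:45–15:45.
That's 2 windows.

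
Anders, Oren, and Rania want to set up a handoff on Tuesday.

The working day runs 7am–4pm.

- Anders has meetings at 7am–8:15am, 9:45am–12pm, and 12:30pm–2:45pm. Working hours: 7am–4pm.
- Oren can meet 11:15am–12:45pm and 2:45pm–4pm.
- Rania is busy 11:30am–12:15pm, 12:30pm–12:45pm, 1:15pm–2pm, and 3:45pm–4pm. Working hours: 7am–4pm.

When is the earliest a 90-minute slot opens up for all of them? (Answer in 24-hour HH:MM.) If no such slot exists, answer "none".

none

Anders free within 07:00–16:00: 08:15–09:45, 12:00–12:30, 14:45–16:00.
Rania free within 07:00–16:00: 07:00–11:30, 12:15–12:30, 12:45–13:15, 14:00–15:45.
Anders ∩ Oren: 12:00–12:30, 14:45–16:00.
Anders ∩ Oren ∩ Rania: 12:15–12:30, 14:45–15:45.
Windows ≥ 90 min: (none).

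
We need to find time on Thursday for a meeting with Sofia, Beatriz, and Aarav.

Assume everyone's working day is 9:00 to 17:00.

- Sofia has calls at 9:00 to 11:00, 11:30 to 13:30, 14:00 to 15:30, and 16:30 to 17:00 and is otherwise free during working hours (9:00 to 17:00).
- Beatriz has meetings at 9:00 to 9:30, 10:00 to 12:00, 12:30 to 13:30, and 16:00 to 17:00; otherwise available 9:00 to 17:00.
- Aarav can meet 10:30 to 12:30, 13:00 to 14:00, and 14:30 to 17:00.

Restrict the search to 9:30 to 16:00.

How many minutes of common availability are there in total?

Sofia free within 09:00–17:00: 11:00–11:30, 13:30–14:00, 15:30–16:30.
Beatriz free within 09:00–17:00: 09:30–10:00, 12:00–12:30, 13:30–16:00.
Sofia ∩ Beatriz: 13:30–14:00, 15:30–16:00.
Sofia ∩ Beatriz ∩ Aarav: 13:30–14:00, 15:30–16:00.
Restricted to 09:30–16:00: 13:30–14:00, 15:30–16:00.
Total common minutes: 30 + 30 = 60.

60 minutes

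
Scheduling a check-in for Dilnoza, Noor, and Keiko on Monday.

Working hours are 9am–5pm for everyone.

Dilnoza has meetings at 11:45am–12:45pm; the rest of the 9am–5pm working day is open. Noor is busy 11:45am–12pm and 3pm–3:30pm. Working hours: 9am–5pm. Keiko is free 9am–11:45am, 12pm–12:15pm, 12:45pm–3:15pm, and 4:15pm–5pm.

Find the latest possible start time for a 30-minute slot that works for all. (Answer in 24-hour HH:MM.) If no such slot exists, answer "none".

Dilnoza free within 09:00–17:00: 09:00–11:45, 12:45–17:00.
Noor free within 09:00–17:00: 09:00–11:45, 12:00–15:00, 15:30–17:00.
Dilnoza ∩ Noor: 09:00–11:45, 12:45–15:00, 15:30–17:00.
Dilnoza ∩ Noor ∩ Keiko: 09:00–11:45, 12:45–15:00, 16:15–17:00.
Windows ≥ 30 min: 09:00–11:45, 12:45–15:00, 16:15–17:00.
Latest start in the last window 16:15–17:00 is 17:00 − 30 min = 16:30.

16:30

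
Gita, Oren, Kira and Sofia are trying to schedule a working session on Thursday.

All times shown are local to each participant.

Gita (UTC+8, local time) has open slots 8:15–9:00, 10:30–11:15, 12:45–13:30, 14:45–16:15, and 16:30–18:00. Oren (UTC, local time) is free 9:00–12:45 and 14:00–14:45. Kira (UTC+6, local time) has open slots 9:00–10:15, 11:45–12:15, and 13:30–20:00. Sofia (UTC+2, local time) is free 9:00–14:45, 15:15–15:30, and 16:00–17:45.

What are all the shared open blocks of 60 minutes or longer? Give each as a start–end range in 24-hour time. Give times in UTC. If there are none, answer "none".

09:00–10:00

Gita → UTC: 00:15–01:00, 02:30–03:15, 04:45–05:30, 06:45–08:15, 08:30–10:00.
Oren → UTC: 09:00–12:45, 14:00–14:45.
Kira → UTC: 03:00–04:15, 05:45–06:15, 07:30–14:00.
Sofia → UTC: 07:00–12:45, 13:15–13:30, 14:00–15:45.
Gita ∩ Oren: 09:00–10:00.
Gita ∩ Oren ∩ Kira: 09:00–10:00.
Gita ∩ Oren ∩ Kira ∩ Sofia: 09:00–10:00.
Windows ≥ 60 min: 09:00–10:00.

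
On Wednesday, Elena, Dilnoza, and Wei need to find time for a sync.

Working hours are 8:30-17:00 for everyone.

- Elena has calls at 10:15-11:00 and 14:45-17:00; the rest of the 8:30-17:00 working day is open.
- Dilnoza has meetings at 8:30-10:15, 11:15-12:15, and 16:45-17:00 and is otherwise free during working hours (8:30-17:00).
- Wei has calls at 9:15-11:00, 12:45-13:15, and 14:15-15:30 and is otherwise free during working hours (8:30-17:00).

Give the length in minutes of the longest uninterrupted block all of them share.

Elena free within 08:30–17:00: 08:30–10:15, 11:00–14:45.
Dilnoza free within 08:30–17:00: 10:15–11:15, 12:15–16:45.
Wei free within 08:30–17:00: 08:30–09:15, 11:00–12:45, 13:15–14:15, 15:30–17:00.
Elena ∩ Dilnoza: 11:00–11:15, 12:15–14:45.
Elena ∩ Dilnoza ∩ Wei: 11:00–11:15, 12:15–12:45, 13:15–14:15.
Common window lengths: 15, 30, 60 min; longest is 60.

60 minutes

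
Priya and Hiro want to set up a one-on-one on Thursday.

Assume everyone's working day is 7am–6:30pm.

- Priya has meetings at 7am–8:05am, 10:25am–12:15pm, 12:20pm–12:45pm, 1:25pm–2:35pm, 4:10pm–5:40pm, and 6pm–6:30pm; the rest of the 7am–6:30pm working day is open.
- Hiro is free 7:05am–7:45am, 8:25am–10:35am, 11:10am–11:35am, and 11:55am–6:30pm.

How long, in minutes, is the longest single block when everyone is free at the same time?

Priya free within 07:00–18:30: 08:05–10:25, 12:15–12:20, 12:45–13:25, 14:35–16:10, 17:40–18:00.
Priya ∩ Hiro: 08:25–10:25, 12:15–12:20, 12:45–13:25, 14:35–16:10, 17:40–18:00.
Common window lengths: 120, 5, 40, 95, 20 min; longest is 120.

120 minutes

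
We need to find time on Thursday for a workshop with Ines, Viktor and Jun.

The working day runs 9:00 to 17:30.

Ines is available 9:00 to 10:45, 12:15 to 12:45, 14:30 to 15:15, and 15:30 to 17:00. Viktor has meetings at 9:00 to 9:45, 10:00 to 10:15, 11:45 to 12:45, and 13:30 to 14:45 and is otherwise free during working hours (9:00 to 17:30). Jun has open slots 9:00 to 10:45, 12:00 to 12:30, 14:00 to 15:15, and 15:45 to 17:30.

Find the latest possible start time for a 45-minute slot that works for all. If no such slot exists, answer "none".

Viktor free within 09:00–17:30: 09:45–10:00, 10:15–11:45, 12:45–13:30, 14:45–17:30.
Ines ∩ Viktor: 09:45–10:00, 10:15–10:45, 14:45–15:15, 15:30–17:00.
Ines ∩ Viktor ∩ Jun: 09:45–10:00, 10:15–10:45, 14:45–15:15, 15:45–17:00.
Windows ≥ 45 min: 15:45–17:00.
Latest start in the last window 15:45–17:00 is 17:00 − 45 min = 16:15.

16:15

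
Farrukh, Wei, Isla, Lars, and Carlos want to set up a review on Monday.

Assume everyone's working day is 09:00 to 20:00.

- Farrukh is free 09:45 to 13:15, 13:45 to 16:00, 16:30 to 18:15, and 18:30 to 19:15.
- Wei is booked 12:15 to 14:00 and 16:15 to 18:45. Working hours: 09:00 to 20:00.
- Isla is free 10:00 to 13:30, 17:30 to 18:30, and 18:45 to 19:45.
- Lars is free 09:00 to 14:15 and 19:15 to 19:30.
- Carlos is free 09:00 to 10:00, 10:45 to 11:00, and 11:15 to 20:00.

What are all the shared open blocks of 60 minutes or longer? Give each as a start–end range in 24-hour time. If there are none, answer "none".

11:15–12:15

Wei free within 09:00–20:00: 09:00–12:15, 14:00–16:15, 18:45–20:00.
Farrukh ∩ Wei: 09:45–12:15, 14:00–16:00, 18:45–19:15.
Farrukh ∩ Wei ∩ Isla: 10:00–12:15, 18:45–19:15.
Farrukh ∩ Wei ∩ Isla ∩ Lars: 10:00–12:15.
Farrukh ∩ Wei ∩ Isla ∩ Lars ∩ Carlos: 10:45–11:00, 11:15–12:15.
Windows ≥ 60 min: 11:15–12:15.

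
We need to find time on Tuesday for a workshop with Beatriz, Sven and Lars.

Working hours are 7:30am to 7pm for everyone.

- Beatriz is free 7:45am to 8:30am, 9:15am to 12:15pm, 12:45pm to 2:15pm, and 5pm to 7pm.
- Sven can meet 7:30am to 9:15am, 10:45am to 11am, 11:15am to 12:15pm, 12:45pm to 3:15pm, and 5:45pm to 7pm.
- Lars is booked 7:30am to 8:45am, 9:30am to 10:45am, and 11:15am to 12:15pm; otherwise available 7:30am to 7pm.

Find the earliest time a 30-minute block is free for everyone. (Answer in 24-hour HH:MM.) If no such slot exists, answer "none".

12:45

Lars free within 07:30–19:00: 08:45–09:30, 10:45–11:15, 12:15–19:00.
Beatriz ∩ Sven: 07:45–08:30, 10:45–11:00, 11:15–12:15, 12:45–14:15, 17:45–19:00.
Beatriz ∩ Sven ∩ Lars: 10:45–11:00, 12:45–14:15, 17:45–19:00.
Windows ≥ 30 min: 12:45–14:15, 17:45–19:00.
Earliest such window starts at 12:45.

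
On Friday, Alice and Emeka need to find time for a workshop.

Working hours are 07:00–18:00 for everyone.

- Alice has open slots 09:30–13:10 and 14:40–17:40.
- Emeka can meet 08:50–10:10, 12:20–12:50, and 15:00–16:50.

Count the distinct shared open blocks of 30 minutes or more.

Alice ∩ Emeka: 09:30–10:10, 12:20–12:50, 15:00–16:50.
Windows ≥ 30 min: 09:30–10:10, 12:20–12:50, 15:00–16:50.
That's 3 windows.

3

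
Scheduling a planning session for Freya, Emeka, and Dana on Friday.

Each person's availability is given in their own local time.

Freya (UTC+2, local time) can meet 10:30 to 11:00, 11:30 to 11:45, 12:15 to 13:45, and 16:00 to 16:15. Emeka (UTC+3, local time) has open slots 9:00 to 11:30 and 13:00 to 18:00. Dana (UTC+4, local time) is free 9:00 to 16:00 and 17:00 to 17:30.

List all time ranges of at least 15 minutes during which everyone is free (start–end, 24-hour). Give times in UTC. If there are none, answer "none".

Freya → UTC: 08:30–09:00, 09:30–09:45, 10:15–11:45, 14:00–14:15.
Emeka → UTC: 06:00–08:30, 10:00–15:00.
Dana → UTC: 05:00–12:00, 13:00–13:30.
Freya ∩ Emeka: 10:15–11:45, 14:00–14:15.
Freya ∩ Emeka ∩ Dana: 10:15–11:45.
Windows ≥ 15 min: 10:15–11:45.

10:15–11:45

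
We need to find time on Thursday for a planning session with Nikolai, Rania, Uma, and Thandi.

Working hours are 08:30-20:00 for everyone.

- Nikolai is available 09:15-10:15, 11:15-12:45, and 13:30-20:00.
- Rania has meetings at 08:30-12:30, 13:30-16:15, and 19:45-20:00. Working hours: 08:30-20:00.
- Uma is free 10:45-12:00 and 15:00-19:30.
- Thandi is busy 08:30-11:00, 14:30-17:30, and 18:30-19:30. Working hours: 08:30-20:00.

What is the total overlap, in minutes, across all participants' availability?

Rania free within 08:30–20:00: 12:30–13:30, 16:15–19:45.
Thandi free within 08:30–20:00: 11:00–14:30, 17:30–18:30, 19:30–20:00.
Nikolai ∩ Rania: 12:30–12:45, 16:15–19:45.
Nikolai ∩ Rania ∩ Uma: 16:15–19:30.
Nikolai ∩ Rania ∩ Uma ∩ Thandi: 17:30–18:30.
Total common minutes: 60.

60 minutes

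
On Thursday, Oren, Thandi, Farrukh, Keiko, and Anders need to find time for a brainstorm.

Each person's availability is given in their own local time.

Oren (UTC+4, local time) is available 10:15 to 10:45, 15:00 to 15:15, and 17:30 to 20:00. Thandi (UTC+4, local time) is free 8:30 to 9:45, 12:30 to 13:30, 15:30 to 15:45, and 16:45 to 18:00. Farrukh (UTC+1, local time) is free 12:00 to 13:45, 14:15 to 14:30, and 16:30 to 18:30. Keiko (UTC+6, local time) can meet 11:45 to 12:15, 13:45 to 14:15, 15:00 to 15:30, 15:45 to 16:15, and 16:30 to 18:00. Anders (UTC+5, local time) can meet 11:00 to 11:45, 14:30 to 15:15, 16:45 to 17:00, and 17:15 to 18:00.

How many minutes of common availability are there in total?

0 minutes

Oren → UTC: 06:15–06:45, 11:00–11:15, 13:30–16:00.
Thandi → UTC: 04:30–05:45, 08:30–09:30, 11:30–11:45, 12:45–14:00.
Farrukh → UTC: 11:00–12:45, 13:15–13:30, 15:30–17:30.
Keiko → UTC: 05:45–06:15, 07:45–08:15, 09:00–09:30, 09:45–10:15, 10:30–12:00.
Anders → UTC: 06:00–06:45, 09:30–10:15, 11:45–12:00, 12:15–13:00.
Oren ∩ Thandi: 13:30–14:00.
Oren ∩ Thandi ∩ Farrukh: (none).
Oren ∩ Thandi ∩ Farrukh ∩ Keiko: (none).
Oren ∩ Thandi ∩ Farrukh ∩ Keiko ∩ Anders: (none).
Total common minutes: 0.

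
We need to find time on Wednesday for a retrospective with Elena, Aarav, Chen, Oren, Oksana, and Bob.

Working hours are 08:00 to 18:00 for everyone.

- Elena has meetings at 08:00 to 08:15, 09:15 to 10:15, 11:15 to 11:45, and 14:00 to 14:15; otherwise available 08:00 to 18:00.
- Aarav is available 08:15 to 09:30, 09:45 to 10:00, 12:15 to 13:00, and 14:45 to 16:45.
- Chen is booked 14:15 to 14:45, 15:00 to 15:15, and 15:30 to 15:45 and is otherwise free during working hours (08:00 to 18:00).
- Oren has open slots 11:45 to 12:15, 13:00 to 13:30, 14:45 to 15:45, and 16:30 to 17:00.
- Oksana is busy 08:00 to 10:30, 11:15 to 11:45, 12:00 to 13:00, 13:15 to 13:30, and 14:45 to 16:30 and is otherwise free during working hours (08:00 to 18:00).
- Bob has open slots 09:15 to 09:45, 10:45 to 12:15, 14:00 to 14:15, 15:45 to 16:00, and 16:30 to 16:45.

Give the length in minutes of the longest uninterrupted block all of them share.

15 minutes

Elena free within 08:00–18:00: 08:15–09:15, 10:15–11:15, 11:45–14:00, 14:15–18:00.
Chen free within 08:00–18:00: 08:00–14:15, 14:45–15:00, 15:15–15:30, 15:45–18:00.
Oksana free within 08:00–18:00: 10:30–11:15, 11:45–12:00, 13:00–13:15, 13:30–14:45, 16:30–18:00.
Elena ∩ Aarav: 08:15–09:15, 12:15–13:00, 14:45–16:45.
Elena ∩ Aarav ∩ Chen: 08:15–09:15, 12:15–13:00, 14:45–15:00, 15:15–15:30, 15:45–16:45.
Elena ∩ Aarav ∩ Chen ∩ Oren: 14:45–15:00, 15:15–15:30, 16:30–16:45.
Elena ∩ Aarav ∩ Chen ∩ Oren ∩ Oksana: 16:30–16:45.
Elena ∩ Aarav ∩ Chen ∩ Oren ∩ Oksana ∩ Bob: 16:30–16:45.
Single common window of 15 minutes.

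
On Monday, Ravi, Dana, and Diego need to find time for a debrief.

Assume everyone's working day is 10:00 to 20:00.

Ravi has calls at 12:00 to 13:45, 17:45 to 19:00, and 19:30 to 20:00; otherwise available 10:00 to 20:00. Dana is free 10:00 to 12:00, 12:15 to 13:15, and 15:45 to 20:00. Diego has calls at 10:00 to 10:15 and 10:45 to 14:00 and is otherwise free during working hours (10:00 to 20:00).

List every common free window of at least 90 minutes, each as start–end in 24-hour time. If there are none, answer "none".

Ravi free within 10:00–20:00: 10:00–12:00, 13:45–17:45, 19:00–19:30.
Diego free within 10:00–20:00: 10:15–10:45, 14:00–20:00.
Ravi ∩ Dana: 10:00–12:00, 15:45–17:45, 19:00–19:30.
Ravi ∩ Dana ∩ Diego: 10:15–10:45, 15:45–17:45, 19:00–19:30.
Windows ≥ 90 min: 15:45–17:45.

15:45–17:45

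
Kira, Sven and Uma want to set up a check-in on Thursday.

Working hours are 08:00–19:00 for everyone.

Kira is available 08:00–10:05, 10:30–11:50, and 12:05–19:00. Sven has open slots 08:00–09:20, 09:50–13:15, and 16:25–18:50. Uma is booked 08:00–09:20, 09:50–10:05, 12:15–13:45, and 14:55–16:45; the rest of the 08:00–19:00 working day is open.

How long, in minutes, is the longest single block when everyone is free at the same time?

125 minutes

Uma free within 08:00–19:00: 09:20–09:50, 10:05–12:15, 13:45–14:55, 16:45–19:00.
Kira ∩ Sven: 08:00–09:20, 09:50–10:05, 10:30–11:50, 12:05–13:15, 16:25–18:50.
Kira ∩ Sven ∩ Uma: 10:30–11:50, 12:05–12:15, 16:45–18:50.
Common window lengths: 80, 10, 125 min; longest is 125.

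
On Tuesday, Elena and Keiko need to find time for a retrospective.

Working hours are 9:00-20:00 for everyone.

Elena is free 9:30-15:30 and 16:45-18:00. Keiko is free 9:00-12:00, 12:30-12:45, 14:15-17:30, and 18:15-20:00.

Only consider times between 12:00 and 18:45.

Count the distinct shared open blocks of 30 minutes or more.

Elena ∩ Keiko: 09:30–12:00, 12:30–12:45, 14:15–15:30, 16:45–17:30.
Restricted to 12:00–18:45: 12:30–12:45, 14:15–15:30, 16:45–17:30.
Windows ≥ 30 min: 14:15–15:30, 16:45–17:30.
That's 2 windows.

2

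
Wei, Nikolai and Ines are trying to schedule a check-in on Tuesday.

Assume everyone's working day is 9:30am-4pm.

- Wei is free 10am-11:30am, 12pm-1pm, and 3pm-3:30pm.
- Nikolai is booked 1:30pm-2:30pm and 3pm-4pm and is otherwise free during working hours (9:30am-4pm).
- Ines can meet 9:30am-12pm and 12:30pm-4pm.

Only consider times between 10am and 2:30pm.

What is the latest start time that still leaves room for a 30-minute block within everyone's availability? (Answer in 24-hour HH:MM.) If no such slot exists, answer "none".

12:30

Nikolai free within 09:30–16:00: 09:30–13:30, 14:30–15:00.
Wei ∩ Nikolai: 10:00–11:30, 12:00–13:00.
Wei ∩ Nikolai ∩ Ines: 10:00–11:30, 12:30–13:00.
Restricted to 10:00–14:30: 10:00–11:30, 12:30–13:00.
Windows ≥ 30 min: 10:00–11:30, 12:30–13:00.
Latest start in the last window 12:30–13:00 is 13:00 − 30 min = 12:30.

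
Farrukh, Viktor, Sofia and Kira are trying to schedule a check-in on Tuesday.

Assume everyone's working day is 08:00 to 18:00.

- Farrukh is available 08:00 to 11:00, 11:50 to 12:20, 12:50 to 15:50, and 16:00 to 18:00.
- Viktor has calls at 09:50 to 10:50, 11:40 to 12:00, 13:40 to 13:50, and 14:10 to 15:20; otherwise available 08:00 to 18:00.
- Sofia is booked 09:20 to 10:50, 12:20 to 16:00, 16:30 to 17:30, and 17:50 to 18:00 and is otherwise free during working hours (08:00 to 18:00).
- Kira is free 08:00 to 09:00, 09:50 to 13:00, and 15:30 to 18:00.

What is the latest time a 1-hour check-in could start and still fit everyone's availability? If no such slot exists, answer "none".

Viktor free within 08:00–18:00: 08:00–09:50, 10:50–11:40, 12:00–13:40, 13:50–14:10, 15:20–18:00.
Sofia free within 08:00–18:00: 08:00–09:20, 10:50–12:20, 16:00–16:30, 17:30–17:50.
Farrukh ∩ Viktor: 08:00–09:50, 10:50–11:00, 12:00–12:20, 12:50–13:40, 13:50–14:10, 15:20–15:50, 16:00–18:00.
Farrukh ∩ Viktor ∩ Sofia: 08:00–09:20, 10:50–11:00, 12:00–12:20, 16:00–16:30, 17:30–17:50.
Farrukh ∩ Viktor ∩ Sofia ∩ Kira: 08:00–09:00, 10:50–11:00, 12:00–12:20, 16:00–16:30, 17:30–17:50.
Windows ≥ 60 min: 08:00–09:00.
Latest start in the last window 08:00–09:00 is 09:00 − 60 min = 08:00.

08:00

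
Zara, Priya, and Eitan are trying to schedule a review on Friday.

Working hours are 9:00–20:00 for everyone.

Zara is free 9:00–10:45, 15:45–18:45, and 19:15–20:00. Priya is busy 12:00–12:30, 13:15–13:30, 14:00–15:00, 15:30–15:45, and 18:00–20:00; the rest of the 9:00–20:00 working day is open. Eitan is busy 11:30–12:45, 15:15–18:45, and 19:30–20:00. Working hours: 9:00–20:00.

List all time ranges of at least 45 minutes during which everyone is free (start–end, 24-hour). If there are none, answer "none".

09:00–10:45

Priya free within 09:00–20:00: 09:00–12:00, 12:30–13:15, 13:30–14:00, 15:00–15:30, 15:45–18:00.
Eitan free within 09:00–20:00: 09:00–11:30, 12:45–15:15, 18:45–19:30.
Zara ∩ Priya: 09:00–10:45, 15:45–18:00.
Zara ∩ Priya ∩ Eitan: 09:00–10:45.
Windows ≥ 45 min: 09:00–10:45.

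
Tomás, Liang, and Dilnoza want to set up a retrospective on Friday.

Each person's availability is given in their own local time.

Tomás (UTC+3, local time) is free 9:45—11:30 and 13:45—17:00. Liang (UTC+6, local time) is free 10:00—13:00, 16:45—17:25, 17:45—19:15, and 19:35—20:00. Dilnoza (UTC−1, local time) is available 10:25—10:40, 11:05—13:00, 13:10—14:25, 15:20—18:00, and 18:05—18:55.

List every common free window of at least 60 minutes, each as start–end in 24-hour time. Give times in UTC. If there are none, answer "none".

12:05–13:15

Tomás → UTC: 06:45–08:30, 10:45–14:00.
Liang → UTC: 04:00–07:00, 10:45–11:25, 11:45–13:15, 13:35–14:00.
Dilnoza → UTC: 11:25–11:40, 12:05–14:00, 14:10–15:25, 16:20–19:00, 19:05–19:55.
Tomás ∩ Liang: 06:45–07:00, 10:45–11:25, 11:45–13:15, 13:35–14:00.
Tomás ∩ Liang ∩ Dilnoza: 12:05–13:15, 13:35–14:00.
Windows ≥ 60 min: 12:05–13:15.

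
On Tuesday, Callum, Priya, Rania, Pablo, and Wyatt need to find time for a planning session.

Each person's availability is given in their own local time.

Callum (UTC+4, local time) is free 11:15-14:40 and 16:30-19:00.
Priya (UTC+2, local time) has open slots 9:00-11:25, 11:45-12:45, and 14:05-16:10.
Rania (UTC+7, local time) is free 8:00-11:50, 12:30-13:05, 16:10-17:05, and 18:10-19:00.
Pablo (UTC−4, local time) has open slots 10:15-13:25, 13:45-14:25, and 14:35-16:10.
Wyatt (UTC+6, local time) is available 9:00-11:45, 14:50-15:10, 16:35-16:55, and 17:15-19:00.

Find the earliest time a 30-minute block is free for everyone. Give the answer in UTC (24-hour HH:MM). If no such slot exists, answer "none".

none

Callum → UTC: 07:15–10:40, 12:30–15:00.
Priya → UTC: 07:00–09:25, 09:45–10:45, 12:05–14:10.
Rania → UTC: 01:00–04:50, 05:30–06:05, 09:10–10:05, 11:10–12:00.
Pablo → UTC: 14:15–17:25, 17:45–18:25, 18:35–20:10.
Wyatt → UTC: 03:00–05:45, 08:50–09:10, 10:35–10:55, 11:15–13:00.
Callum ∩ Priya: 07:15–09:25, 09:45–10:40, 12:30–14:10.
Callum ∩ Priya ∩ Rania: 09:10–09:25, 09:45–10:05.
Callum ∩ Priya ∩ Rania ∩ Pablo: (none).
Callum ∩ Priya ∩ Rania ∩ Pablo ∩ Wyatt: (none).
Windows ≥ 30 min: (none).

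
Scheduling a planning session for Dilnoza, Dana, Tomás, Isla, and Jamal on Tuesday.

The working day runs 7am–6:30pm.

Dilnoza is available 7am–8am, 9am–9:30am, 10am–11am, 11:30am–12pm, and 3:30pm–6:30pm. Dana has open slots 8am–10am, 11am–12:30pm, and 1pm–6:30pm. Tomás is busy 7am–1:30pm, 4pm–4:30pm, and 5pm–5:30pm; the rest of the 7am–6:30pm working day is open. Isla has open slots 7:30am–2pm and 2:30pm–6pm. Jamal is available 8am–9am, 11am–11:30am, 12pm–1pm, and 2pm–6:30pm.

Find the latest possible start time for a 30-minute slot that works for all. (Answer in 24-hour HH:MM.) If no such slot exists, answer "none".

Tomás free within 07:00–18:30: 13:30–16:00, 16:30–17:00, 17:30–18:30.
Dilnoza ∩ Dana: 09:00–09:30, 11:30–12:00, 15:30–18:30.
Dilnoza ∩ Dana ∩ Tomás: 15:30–16:00, 16:30–17:00, 17:30–18:30.
Dilnoza ∩ Dana ∩ Tomás ∩ Isla: 15:30–16:00, 16:30–17:00, 17:30–18:00.
Dilnoza ∩ Dana ∩ Tomás ∩ Isla ∩ Jamal: 15:30–16:00, 16:30–17:00, 17:30–18:00.
Windows ≥ 30 min: 15:30–16:00, 16:30–17:00, 17:30–18:00.
Latest start in the last window 17:30–18:00 is 18:00 − 30 min = 17:30.

17:30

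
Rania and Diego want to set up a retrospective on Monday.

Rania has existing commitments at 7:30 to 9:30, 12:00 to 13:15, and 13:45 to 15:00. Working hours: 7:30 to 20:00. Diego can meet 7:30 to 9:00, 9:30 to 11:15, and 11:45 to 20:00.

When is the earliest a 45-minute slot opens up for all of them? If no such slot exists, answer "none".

09:30

Rania free within 07:30–20:00: 09:30–12:00, 13:15–13:45, 15:00–20:00.
Rania ∩ Diego: 09:30–11:15, 11:45–12:00, 13:15–13:45, 15:00–20:00.
Windows ≥ 45 min: 09:30–11:15, 15:00–20:00.
Earliest such window starts at 09:30.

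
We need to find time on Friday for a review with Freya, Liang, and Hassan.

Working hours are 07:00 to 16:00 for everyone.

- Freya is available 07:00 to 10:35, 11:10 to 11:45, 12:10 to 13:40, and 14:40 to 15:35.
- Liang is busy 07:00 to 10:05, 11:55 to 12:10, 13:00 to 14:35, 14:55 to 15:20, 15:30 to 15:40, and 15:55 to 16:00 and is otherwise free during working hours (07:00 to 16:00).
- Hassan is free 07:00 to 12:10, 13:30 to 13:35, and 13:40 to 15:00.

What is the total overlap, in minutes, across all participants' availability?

80 minutes

Liang free within 07:00–16:00: 10:05–11:55, 12:10–13:00, 14:35–14:55, 15:20–15:30, 15:40–15:55.
Freya ∩ Liang: 10:05–10:35, 11:10–11:45, 12:10–13:00, 14:40–14:55, 15:20–15:30.
Freya ∩ Liang ∩ Hassan: 10:05–10:35, 11:10–11:45, 14:40–14:55.
Total common minutes: 30 + 35 + 15 = 80.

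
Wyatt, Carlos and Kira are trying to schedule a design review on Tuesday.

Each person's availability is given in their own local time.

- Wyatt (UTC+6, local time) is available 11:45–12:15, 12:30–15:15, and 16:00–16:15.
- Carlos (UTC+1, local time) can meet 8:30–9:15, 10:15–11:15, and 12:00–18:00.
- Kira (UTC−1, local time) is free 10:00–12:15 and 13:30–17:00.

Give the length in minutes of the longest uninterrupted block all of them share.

0 minutes

Wyatt → UTC: 05:45–06:15, 06:30–09:15, 10:00–10:15.
Carlos → UTC: 07:30–08:15, 09:15–10:15, 11:00–17:00.
Kira → UTC: 11:00–13:15, 14:30–18:00.
Wyatt ∩ Carlos: 07:30–08:15, 10:00–10:15.
Wyatt ∩ Carlos ∩ Kira: (none).
No common window.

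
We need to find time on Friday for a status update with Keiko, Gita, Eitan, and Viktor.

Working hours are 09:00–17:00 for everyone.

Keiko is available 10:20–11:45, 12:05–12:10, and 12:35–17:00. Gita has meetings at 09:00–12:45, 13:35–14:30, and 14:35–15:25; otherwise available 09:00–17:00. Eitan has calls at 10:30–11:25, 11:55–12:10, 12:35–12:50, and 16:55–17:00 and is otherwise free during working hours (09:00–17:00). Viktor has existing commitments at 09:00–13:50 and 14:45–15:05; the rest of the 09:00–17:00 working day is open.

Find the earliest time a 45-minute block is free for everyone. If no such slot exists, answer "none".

Gita free within 09:00–17:00: 12:45–13:35, 14:30–14:35, 15:25–17:00.
Eitan free within 09:00–17:00: 09:00–10:30, 11:25–11:55, 12:10–12:35, 12:50–16:55.
Viktor free within 09:00–17:00: 13:50–14:45, 15:05–17:00.
Keiko ∩ Gita: 12:45–13:35, 14:30–14:35, 15:25–17:00.
Keiko ∩ Gita ∩ Eitan: 12:50–13:35, 14:30–14:35, 15:25–16:55.
Keiko ∩ Gita ∩ Eitan ∩ Viktor: 14:30–14:35, 15:25–16:55.
Windows ≥ 45 min: 15:25–16:55.
Earliest such window starts at 15:25.

15:25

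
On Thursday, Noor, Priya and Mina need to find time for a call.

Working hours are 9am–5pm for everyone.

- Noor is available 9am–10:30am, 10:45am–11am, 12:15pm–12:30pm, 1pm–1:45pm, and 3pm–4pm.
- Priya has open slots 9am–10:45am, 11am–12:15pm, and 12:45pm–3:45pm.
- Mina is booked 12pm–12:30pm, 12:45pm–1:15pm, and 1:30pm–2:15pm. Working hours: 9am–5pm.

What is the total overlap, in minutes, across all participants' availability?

150 minutes

Mina free within 09:00–17:00: 09:00–12:00, 12:30–12:45, 13:15–13:30, 14:15–17:00.
Noor ∩ Priya: 09:00–10:30, 13:00–13:45, 15:00–15:45.
Noor ∩ Priya ∩ Mina: 09:00–10:30, 13:15–13:30, 15:00–15:45.
Total common minutes: 90 + 15 + 45 = 150.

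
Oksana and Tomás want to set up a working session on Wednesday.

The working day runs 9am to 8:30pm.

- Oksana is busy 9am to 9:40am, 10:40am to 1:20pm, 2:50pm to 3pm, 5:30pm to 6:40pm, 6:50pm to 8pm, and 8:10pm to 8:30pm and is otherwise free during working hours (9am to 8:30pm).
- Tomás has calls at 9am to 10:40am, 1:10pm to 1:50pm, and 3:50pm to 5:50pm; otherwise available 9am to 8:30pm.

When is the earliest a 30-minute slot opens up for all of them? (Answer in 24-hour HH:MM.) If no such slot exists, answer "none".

13:50

Oksana free within 09:00–20:30: 09:40–10:40, 13:20–14:50, 15:00–17:30, 18:40–18:50, 20:00–20:10.
Tomás free within 09:00–20:30: 10:40–13:10, 13:50–15:50, 17:50–20:30.
Oksana ∩ Tomás: 13:50–14:50, 15:00–15:50, 18:40–18:50, 20:00–20:10.
Windows ≥ 30 min: 13:50–14:50, 15:00–15:50.
Earliest such window starts at 13:50.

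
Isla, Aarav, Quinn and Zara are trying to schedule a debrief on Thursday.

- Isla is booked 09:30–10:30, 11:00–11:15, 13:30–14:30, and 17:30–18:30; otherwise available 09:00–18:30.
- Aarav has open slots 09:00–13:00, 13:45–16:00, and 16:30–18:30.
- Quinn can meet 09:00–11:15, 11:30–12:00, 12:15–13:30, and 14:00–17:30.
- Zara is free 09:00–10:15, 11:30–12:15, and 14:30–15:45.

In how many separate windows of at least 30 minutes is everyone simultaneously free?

3

Isla free within 09:00–18:30: 09:00–09:30, 10:30–11:00, 11:15–13:30, 14:30–17:30.
Isla ∩ Aarav: 09:00–09:30, 10:30–11:00, 11:15–13:00, 14:30–16:00, 16:30–17:30.
Isla ∩ Aarav ∩ Quinn: 09:00–09:30, 10:30–11:00, 11:30–12:00, 12:15–13:00, 14:30–16:00, 16:30–17:30.
Isla ∩ Aarav ∩ Quinn ∩ Zara: 09:00–09:30, 11:30–12:00, 14:30–15:45.
Windows ≥ 30 min: 09:00–09:30, 11:30–12:00, 14:30–15:45.
That's 3 windows.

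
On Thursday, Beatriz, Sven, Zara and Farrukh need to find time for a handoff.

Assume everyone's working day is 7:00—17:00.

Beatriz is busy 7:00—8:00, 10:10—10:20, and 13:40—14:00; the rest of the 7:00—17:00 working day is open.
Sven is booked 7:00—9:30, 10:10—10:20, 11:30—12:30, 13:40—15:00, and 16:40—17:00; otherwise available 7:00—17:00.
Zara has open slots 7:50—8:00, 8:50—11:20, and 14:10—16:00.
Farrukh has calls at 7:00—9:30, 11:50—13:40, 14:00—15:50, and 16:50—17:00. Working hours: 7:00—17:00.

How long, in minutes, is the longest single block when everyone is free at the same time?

60 minutes

Beatriz free within 07:00–17:00: 08:00–10:10, 10:20–13:40, 14:00–17:00.
Sven free within 07:00–17:00: 09:30–10:10, 10:20–11:30, 12:30–13:40, 15:00–16:40.
Farrukh free within 07:00–17:00: 09:30–11:50, 13:40–14:00, 15:50–16:50.
Beatriz ∩ Sven: 09:30–10:10, 10:20–11:30, 12:30–13:40, 15:00–16:40.
Beatriz ∩ Sven ∩ Zara: 09:30–10:10, 10:20–11:20, 15:00–16:00.
Beatriz ∩ Sven ∩ Zara ∩ Farrukh: 09:30–10:10, 10:20–11:20, 15:50–16:00.
Common window lengths: 40, 60, 10 min; longest is 60.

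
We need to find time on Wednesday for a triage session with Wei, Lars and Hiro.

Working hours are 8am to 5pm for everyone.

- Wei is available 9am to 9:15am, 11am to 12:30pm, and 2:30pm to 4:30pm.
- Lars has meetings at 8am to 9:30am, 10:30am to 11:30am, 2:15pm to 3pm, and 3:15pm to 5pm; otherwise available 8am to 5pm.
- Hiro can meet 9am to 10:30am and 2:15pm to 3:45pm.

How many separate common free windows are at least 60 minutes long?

Lars free within 08:00–17:00: 09:30–10:30, 11:30–14:15, 15:00–15:15.
Wei ∩ Lars: 11:30–12:30, 15:00–15:15.
Wei ∩ Lars ∩ Hiro: 15:00–15:15.
Windows ≥ 60 min: (none).
That's 0 windows.

0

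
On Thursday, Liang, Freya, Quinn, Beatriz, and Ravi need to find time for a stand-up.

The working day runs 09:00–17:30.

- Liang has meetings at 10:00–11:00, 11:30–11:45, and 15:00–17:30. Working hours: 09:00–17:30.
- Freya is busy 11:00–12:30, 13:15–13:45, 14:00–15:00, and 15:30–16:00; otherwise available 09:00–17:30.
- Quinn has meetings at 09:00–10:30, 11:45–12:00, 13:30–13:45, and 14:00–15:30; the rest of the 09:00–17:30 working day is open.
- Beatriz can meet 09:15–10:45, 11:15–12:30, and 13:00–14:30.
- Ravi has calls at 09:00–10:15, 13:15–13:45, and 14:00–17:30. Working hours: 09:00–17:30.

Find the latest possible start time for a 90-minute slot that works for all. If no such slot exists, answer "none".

Liang free within 09:00–17:30: 09:00–10:00, 11:00–11:30, 11:45–15:00.
Freya free within 09:00–17:30: 09:00–11:00, 12:30–13:15, 13:45–14:00, 15:00–15:30, 16:00–17:30.
Quinn free within 09:00–17:30: 10:30–11:45, 12:00–13:30, 13:45–14:00, 15:30–17:30.
Ravi free within 09:00–17:30: 10:15–13:15, 13:45–14:00.
Liang ∩ Freya: 09:00–10:00, 12:30–13:15, 13:45–14:00.
Liang ∩ Freya ∩ Quinn: 12:30–13:15, 13:45–14:00.
Liang ∩ Freya ∩ Quinn ∩ Beatriz: 13:00–13:15, 13:45–14:00.
Liang ∩ Freya ∩ Quinn ∩ Beatriz ∩ Ravi: 13:00–13:15, 13:45–14:00.
Windows ≥ 90 min: (none).

none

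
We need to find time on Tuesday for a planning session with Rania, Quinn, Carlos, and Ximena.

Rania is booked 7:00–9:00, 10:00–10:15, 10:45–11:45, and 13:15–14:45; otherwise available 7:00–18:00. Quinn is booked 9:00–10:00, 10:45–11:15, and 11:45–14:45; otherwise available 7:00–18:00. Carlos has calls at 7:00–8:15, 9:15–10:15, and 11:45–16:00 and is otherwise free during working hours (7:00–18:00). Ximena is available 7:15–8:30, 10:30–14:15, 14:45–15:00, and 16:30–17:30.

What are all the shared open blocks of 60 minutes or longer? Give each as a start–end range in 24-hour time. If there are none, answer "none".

16:30–17:30

Rania free within 07:00–18:00: 09:00–10:00, 10:15–10:45, 11:45–13:15, 14:45–18:00.
Quinn free within 07:00–18:00: 07:00–09:00, 10:00–10:45, 11:15–11:45, 14:45–18:00.
Carlos free within 07:00–18:00: 08:15–09:15, 10:15–11:45, 16:00–18:00.
Rania ∩ Quinn: 10:15–10:45, 14:45–18:00.
Rania ∩ Quinn ∩ Carlos: 10:15–10:45, 16:00–18:00.
Rania ∩ Quinn ∩ Carlos ∩ Ximena: 10:30–10:45, 16:30–17:30.
Windows ≥ 60 min: 16:30–17:30.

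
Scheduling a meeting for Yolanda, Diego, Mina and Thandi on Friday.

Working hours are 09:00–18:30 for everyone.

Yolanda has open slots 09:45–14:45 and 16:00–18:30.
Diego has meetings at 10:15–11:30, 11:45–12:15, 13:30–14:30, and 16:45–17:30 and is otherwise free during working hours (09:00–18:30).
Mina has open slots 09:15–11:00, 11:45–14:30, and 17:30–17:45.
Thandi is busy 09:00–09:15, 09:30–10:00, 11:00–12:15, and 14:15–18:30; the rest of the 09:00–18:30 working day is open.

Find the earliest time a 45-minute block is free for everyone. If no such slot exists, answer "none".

Diego free within 09:00–18:30: 09:00–10:15, 11:30–11:45, 12:15–13:30, 14:30–16:45, 17:30–18:30.
Thandi free within 09:00–18:30: 09:15–09:30, 10:00–11:00, 12:15–14:15.
Yolanda ∩ Diego: 09:45–10:15, 11:30–11:45, 12:15–13:30, 14:30–14:45, 16:00–16:45, 17:30–18:30.
Yolanda ∩ Diego ∩ Mina: 09:45–10:15, 12:15–13:30, 17:30–17:45.
Yolanda ∩ Diego ∩ Mina ∩ Thandi: 10:00–10:15, 12:15–13:30.
Windows ≥ 45 min: 12:15–13:30.
Earliest such window starts at 12:15.

12:15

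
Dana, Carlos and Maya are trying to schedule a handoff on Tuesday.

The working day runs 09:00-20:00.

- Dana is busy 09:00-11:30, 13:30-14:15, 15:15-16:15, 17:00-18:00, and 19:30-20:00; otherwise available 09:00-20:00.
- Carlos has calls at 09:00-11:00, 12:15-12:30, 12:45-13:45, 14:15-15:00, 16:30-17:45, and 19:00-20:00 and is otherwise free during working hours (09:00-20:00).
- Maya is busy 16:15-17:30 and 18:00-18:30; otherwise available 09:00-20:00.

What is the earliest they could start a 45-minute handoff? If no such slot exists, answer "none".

11:30

Dana free within 09:00–20:00: 11:30–13:30, 14:15–15:15, 16:15–17:00, 18:00–19:30.
Carlos free within 09:00–20:00: 11:00–12:15, 12:30–12:45, 13:45–14:15, 15:00–16:30, 17:45–19:00.
Maya free within 09:00–20:00: 09:00–16:15, 17:30–18:00, 18:30–20:00.
Dana ∩ Carlos: 11:30–12:15, 12:30–12:45, 15:00–15:15, 16:15–16:30, 18:00–19:00.
Dana ∩ Carlos ∩ Maya: 11:30–12:15, 12:30–12:45, 15:00–15:15, 18:30–19:00.
Windows ≥ 45 min: 11:30–12:15.
Earliest such window starts at 11:30.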